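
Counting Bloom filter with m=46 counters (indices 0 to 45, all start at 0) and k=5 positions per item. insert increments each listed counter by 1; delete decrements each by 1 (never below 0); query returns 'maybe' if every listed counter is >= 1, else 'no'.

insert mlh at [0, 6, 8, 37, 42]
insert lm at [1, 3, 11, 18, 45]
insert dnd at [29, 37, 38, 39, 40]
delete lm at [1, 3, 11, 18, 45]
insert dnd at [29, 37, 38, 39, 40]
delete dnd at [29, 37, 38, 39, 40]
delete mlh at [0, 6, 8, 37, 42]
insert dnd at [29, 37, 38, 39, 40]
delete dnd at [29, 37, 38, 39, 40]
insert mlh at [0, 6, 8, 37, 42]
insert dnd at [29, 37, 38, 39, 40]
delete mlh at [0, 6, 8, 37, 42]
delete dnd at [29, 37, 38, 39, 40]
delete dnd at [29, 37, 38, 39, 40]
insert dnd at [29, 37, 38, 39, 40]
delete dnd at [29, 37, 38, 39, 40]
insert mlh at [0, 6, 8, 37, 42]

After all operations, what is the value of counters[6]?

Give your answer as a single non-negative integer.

Answer: 1

Derivation:
Step 1: insert mlh at [0, 6, 8, 37, 42] -> counters=[1,0,0,0,0,0,1,0,1,0,0,0,0,0,0,0,0,0,0,0,0,0,0,0,0,0,0,0,0,0,0,0,0,0,0,0,0,1,0,0,0,0,1,0,0,0]
Step 2: insert lm at [1, 3, 11, 18, 45] -> counters=[1,1,0,1,0,0,1,0,1,0,0,1,0,0,0,0,0,0,1,0,0,0,0,0,0,0,0,0,0,0,0,0,0,0,0,0,0,1,0,0,0,0,1,0,0,1]
Step 3: insert dnd at [29, 37, 38, 39, 40] -> counters=[1,1,0,1,0,0,1,0,1,0,0,1,0,0,0,0,0,0,1,0,0,0,0,0,0,0,0,0,0,1,0,0,0,0,0,0,0,2,1,1,1,0,1,0,0,1]
Step 4: delete lm at [1, 3, 11, 18, 45] -> counters=[1,0,0,0,0,0,1,0,1,0,0,0,0,0,0,0,0,0,0,0,0,0,0,0,0,0,0,0,0,1,0,0,0,0,0,0,0,2,1,1,1,0,1,0,0,0]
Step 5: insert dnd at [29, 37, 38, 39, 40] -> counters=[1,0,0,0,0,0,1,0,1,0,0,0,0,0,0,0,0,0,0,0,0,0,0,0,0,0,0,0,0,2,0,0,0,0,0,0,0,3,2,2,2,0,1,0,0,0]
Step 6: delete dnd at [29, 37, 38, 39, 40] -> counters=[1,0,0,0,0,0,1,0,1,0,0,0,0,0,0,0,0,0,0,0,0,0,0,0,0,0,0,0,0,1,0,0,0,0,0,0,0,2,1,1,1,0,1,0,0,0]
Step 7: delete mlh at [0, 6, 8, 37, 42] -> counters=[0,0,0,0,0,0,0,0,0,0,0,0,0,0,0,0,0,0,0,0,0,0,0,0,0,0,0,0,0,1,0,0,0,0,0,0,0,1,1,1,1,0,0,0,0,0]
Step 8: insert dnd at [29, 37, 38, 39, 40] -> counters=[0,0,0,0,0,0,0,0,0,0,0,0,0,0,0,0,0,0,0,0,0,0,0,0,0,0,0,0,0,2,0,0,0,0,0,0,0,2,2,2,2,0,0,0,0,0]
Step 9: delete dnd at [29, 37, 38, 39, 40] -> counters=[0,0,0,0,0,0,0,0,0,0,0,0,0,0,0,0,0,0,0,0,0,0,0,0,0,0,0,0,0,1,0,0,0,0,0,0,0,1,1,1,1,0,0,0,0,0]
Step 10: insert mlh at [0, 6, 8, 37, 42] -> counters=[1,0,0,0,0,0,1,0,1,0,0,0,0,0,0,0,0,0,0,0,0,0,0,0,0,0,0,0,0,1,0,0,0,0,0,0,0,2,1,1,1,0,1,0,0,0]
Step 11: insert dnd at [29, 37, 38, 39, 40] -> counters=[1,0,0,0,0,0,1,0,1,0,0,0,0,0,0,0,0,0,0,0,0,0,0,0,0,0,0,0,0,2,0,0,0,0,0,0,0,3,2,2,2,0,1,0,0,0]
Step 12: delete mlh at [0, 6, 8, 37, 42] -> counters=[0,0,0,0,0,0,0,0,0,0,0,0,0,0,0,0,0,0,0,0,0,0,0,0,0,0,0,0,0,2,0,0,0,0,0,0,0,2,2,2,2,0,0,0,0,0]
Step 13: delete dnd at [29, 37, 38, 39, 40] -> counters=[0,0,0,0,0,0,0,0,0,0,0,0,0,0,0,0,0,0,0,0,0,0,0,0,0,0,0,0,0,1,0,0,0,0,0,0,0,1,1,1,1,0,0,0,0,0]
Step 14: delete dnd at [29, 37, 38, 39, 40] -> counters=[0,0,0,0,0,0,0,0,0,0,0,0,0,0,0,0,0,0,0,0,0,0,0,0,0,0,0,0,0,0,0,0,0,0,0,0,0,0,0,0,0,0,0,0,0,0]
Step 15: insert dnd at [29, 37, 38, 39, 40] -> counters=[0,0,0,0,0,0,0,0,0,0,0,0,0,0,0,0,0,0,0,0,0,0,0,0,0,0,0,0,0,1,0,0,0,0,0,0,0,1,1,1,1,0,0,0,0,0]
Step 16: delete dnd at [29, 37, 38, 39, 40] -> counters=[0,0,0,0,0,0,0,0,0,0,0,0,0,0,0,0,0,0,0,0,0,0,0,0,0,0,0,0,0,0,0,0,0,0,0,0,0,0,0,0,0,0,0,0,0,0]
Step 17: insert mlh at [0, 6, 8, 37, 42] -> counters=[1,0,0,0,0,0,1,0,1,0,0,0,0,0,0,0,0,0,0,0,0,0,0,0,0,0,0,0,0,0,0,0,0,0,0,0,0,1,0,0,0,0,1,0,0,0]
Final counters=[1,0,0,0,0,0,1,0,1,0,0,0,0,0,0,0,0,0,0,0,0,0,0,0,0,0,0,0,0,0,0,0,0,0,0,0,0,1,0,0,0,0,1,0,0,0] -> counters[6]=1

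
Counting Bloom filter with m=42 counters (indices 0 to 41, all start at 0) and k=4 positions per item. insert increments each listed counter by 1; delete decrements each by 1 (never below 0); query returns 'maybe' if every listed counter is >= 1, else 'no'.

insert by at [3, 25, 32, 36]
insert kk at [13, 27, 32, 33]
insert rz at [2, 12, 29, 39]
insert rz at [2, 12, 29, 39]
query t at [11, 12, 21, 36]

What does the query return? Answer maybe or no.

Answer: no

Derivation:
Step 1: insert by at [3, 25, 32, 36] -> counters=[0,0,0,1,0,0,0,0,0,0,0,0,0,0,0,0,0,0,0,0,0,0,0,0,0,1,0,0,0,0,0,0,1,0,0,0,1,0,0,0,0,0]
Step 2: insert kk at [13, 27, 32, 33] -> counters=[0,0,0,1,0,0,0,0,0,0,0,0,0,1,0,0,0,0,0,0,0,0,0,0,0,1,0,1,0,0,0,0,2,1,0,0,1,0,0,0,0,0]
Step 3: insert rz at [2, 12, 29, 39] -> counters=[0,0,1,1,0,0,0,0,0,0,0,0,1,1,0,0,0,0,0,0,0,0,0,0,0,1,0,1,0,1,0,0,2,1,0,0,1,0,0,1,0,0]
Step 4: insert rz at [2, 12, 29, 39] -> counters=[0,0,2,1,0,0,0,0,0,0,0,0,2,1,0,0,0,0,0,0,0,0,0,0,0,1,0,1,0,2,0,0,2,1,0,0,1,0,0,2,0,0]
Query t: check counters[11]=0 counters[12]=2 counters[21]=0 counters[36]=1 -> no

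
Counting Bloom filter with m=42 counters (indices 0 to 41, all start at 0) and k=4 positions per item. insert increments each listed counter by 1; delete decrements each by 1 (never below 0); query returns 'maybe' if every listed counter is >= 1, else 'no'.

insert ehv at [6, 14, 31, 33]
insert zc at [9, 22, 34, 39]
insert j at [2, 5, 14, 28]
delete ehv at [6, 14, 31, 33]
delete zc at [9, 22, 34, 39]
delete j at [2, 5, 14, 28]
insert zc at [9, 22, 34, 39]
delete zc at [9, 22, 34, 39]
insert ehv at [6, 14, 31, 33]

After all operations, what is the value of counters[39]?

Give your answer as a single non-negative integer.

Step 1: insert ehv at [6, 14, 31, 33] -> counters=[0,0,0,0,0,0,1,0,0,0,0,0,0,0,1,0,0,0,0,0,0,0,0,0,0,0,0,0,0,0,0,1,0,1,0,0,0,0,0,0,0,0]
Step 2: insert zc at [9, 22, 34, 39] -> counters=[0,0,0,0,0,0,1,0,0,1,0,0,0,0,1,0,0,0,0,0,0,0,1,0,0,0,0,0,0,0,0,1,0,1,1,0,0,0,0,1,0,0]
Step 3: insert j at [2, 5, 14, 28] -> counters=[0,0,1,0,0,1,1,0,0,1,0,0,0,0,2,0,0,0,0,0,0,0,1,0,0,0,0,0,1,0,0,1,0,1,1,0,0,0,0,1,0,0]
Step 4: delete ehv at [6, 14, 31, 33] -> counters=[0,0,1,0,0,1,0,0,0,1,0,0,0,0,1,0,0,0,0,0,0,0,1,0,0,0,0,0,1,0,0,0,0,0,1,0,0,0,0,1,0,0]
Step 5: delete zc at [9, 22, 34, 39] -> counters=[0,0,1,0,0,1,0,0,0,0,0,0,0,0,1,0,0,0,0,0,0,0,0,0,0,0,0,0,1,0,0,0,0,0,0,0,0,0,0,0,0,0]
Step 6: delete j at [2, 5, 14, 28] -> counters=[0,0,0,0,0,0,0,0,0,0,0,0,0,0,0,0,0,0,0,0,0,0,0,0,0,0,0,0,0,0,0,0,0,0,0,0,0,0,0,0,0,0]
Step 7: insert zc at [9, 22, 34, 39] -> counters=[0,0,0,0,0,0,0,0,0,1,0,0,0,0,0,0,0,0,0,0,0,0,1,0,0,0,0,0,0,0,0,0,0,0,1,0,0,0,0,1,0,0]
Step 8: delete zc at [9, 22, 34, 39] -> counters=[0,0,0,0,0,0,0,0,0,0,0,0,0,0,0,0,0,0,0,0,0,0,0,0,0,0,0,0,0,0,0,0,0,0,0,0,0,0,0,0,0,0]
Step 9: insert ehv at [6, 14, 31, 33] -> counters=[0,0,0,0,0,0,1,0,0,0,0,0,0,0,1,0,0,0,0,0,0,0,0,0,0,0,0,0,0,0,0,1,0,1,0,0,0,0,0,0,0,0]
Final counters=[0,0,0,0,0,0,1,0,0,0,0,0,0,0,1,0,0,0,0,0,0,0,0,0,0,0,0,0,0,0,0,1,0,1,0,0,0,0,0,0,0,0] -> counters[39]=0

Answer: 0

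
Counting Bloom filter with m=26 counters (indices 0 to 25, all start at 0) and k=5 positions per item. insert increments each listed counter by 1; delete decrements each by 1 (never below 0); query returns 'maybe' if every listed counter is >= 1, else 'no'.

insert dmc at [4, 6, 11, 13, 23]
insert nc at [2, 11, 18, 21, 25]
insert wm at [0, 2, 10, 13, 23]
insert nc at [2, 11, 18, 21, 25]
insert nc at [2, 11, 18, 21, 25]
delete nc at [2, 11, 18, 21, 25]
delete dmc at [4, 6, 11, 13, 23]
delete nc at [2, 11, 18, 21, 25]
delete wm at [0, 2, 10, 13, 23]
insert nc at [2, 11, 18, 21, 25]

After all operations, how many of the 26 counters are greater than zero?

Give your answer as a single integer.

Answer: 5

Derivation:
Step 1: insert dmc at [4, 6, 11, 13, 23] -> counters=[0,0,0,0,1,0,1,0,0,0,0,1,0,1,0,0,0,0,0,0,0,0,0,1,0,0]
Step 2: insert nc at [2, 11, 18, 21, 25] -> counters=[0,0,1,0,1,0,1,0,0,0,0,2,0,1,0,0,0,0,1,0,0,1,0,1,0,1]
Step 3: insert wm at [0, 2, 10, 13, 23] -> counters=[1,0,2,0,1,0,1,0,0,0,1,2,0,2,0,0,0,0,1,0,0,1,0,2,0,1]
Step 4: insert nc at [2, 11, 18, 21, 25] -> counters=[1,0,3,0,1,0,1,0,0,0,1,3,0,2,0,0,0,0,2,0,0,2,0,2,0,2]
Step 5: insert nc at [2, 11, 18, 21, 25] -> counters=[1,0,4,0,1,0,1,0,0,0,1,4,0,2,0,0,0,0,3,0,0,3,0,2,0,3]
Step 6: delete nc at [2, 11, 18, 21, 25] -> counters=[1,0,3,0,1,0,1,0,0,0,1,3,0,2,0,0,0,0,2,0,0,2,0,2,0,2]
Step 7: delete dmc at [4, 6, 11, 13, 23] -> counters=[1,0,3,0,0,0,0,0,0,0,1,2,0,1,0,0,0,0,2,0,0,2,0,1,0,2]
Step 8: delete nc at [2, 11, 18, 21, 25] -> counters=[1,0,2,0,0,0,0,0,0,0,1,1,0,1,0,0,0,0,1,0,0,1,0,1,0,1]
Step 9: delete wm at [0, 2, 10, 13, 23] -> counters=[0,0,1,0,0,0,0,0,0,0,0,1,0,0,0,0,0,0,1,0,0,1,0,0,0,1]
Step 10: insert nc at [2, 11, 18, 21, 25] -> counters=[0,0,2,0,0,0,0,0,0,0,0,2,0,0,0,0,0,0,2,0,0,2,0,0,0,2]
Final counters=[0,0,2,0,0,0,0,0,0,0,0,2,0,0,0,0,0,0,2,0,0,2,0,0,0,2] -> 5 nonzero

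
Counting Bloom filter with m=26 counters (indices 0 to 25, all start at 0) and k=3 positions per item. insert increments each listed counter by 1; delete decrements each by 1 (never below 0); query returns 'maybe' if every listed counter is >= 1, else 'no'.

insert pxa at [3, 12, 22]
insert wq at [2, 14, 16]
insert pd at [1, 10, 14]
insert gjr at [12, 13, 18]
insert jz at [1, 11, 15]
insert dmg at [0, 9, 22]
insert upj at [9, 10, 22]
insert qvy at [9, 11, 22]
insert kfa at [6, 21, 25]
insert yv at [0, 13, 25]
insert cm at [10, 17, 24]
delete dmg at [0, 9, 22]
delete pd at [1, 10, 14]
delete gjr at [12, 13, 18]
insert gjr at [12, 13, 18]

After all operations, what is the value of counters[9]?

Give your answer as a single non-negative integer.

Answer: 2

Derivation:
Step 1: insert pxa at [3, 12, 22] -> counters=[0,0,0,1,0,0,0,0,0,0,0,0,1,0,0,0,0,0,0,0,0,0,1,0,0,0]
Step 2: insert wq at [2, 14, 16] -> counters=[0,0,1,1,0,0,0,0,0,0,0,0,1,0,1,0,1,0,0,0,0,0,1,0,0,0]
Step 3: insert pd at [1, 10, 14] -> counters=[0,1,1,1,0,0,0,0,0,0,1,0,1,0,2,0,1,0,0,0,0,0,1,0,0,0]
Step 4: insert gjr at [12, 13, 18] -> counters=[0,1,1,1,0,0,0,0,0,0,1,0,2,1,2,0,1,0,1,0,0,0,1,0,0,0]
Step 5: insert jz at [1, 11, 15] -> counters=[0,2,1,1,0,0,0,0,0,0,1,1,2,1,2,1,1,0,1,0,0,0,1,0,0,0]
Step 6: insert dmg at [0, 9, 22] -> counters=[1,2,1,1,0,0,0,0,0,1,1,1,2,1,2,1,1,0,1,0,0,0,2,0,0,0]
Step 7: insert upj at [9, 10, 22] -> counters=[1,2,1,1,0,0,0,0,0,2,2,1,2,1,2,1,1,0,1,0,0,0,3,0,0,0]
Step 8: insert qvy at [9, 11, 22] -> counters=[1,2,1,1,0,0,0,0,0,3,2,2,2,1,2,1,1,0,1,0,0,0,4,0,0,0]
Step 9: insert kfa at [6, 21, 25] -> counters=[1,2,1,1,0,0,1,0,0,3,2,2,2,1,2,1,1,0,1,0,0,1,4,0,0,1]
Step 10: insert yv at [0, 13, 25] -> counters=[2,2,1,1,0,0,1,0,0,3,2,2,2,2,2,1,1,0,1,0,0,1,4,0,0,2]
Step 11: insert cm at [10, 17, 24] -> counters=[2,2,1,1,0,0,1,0,0,3,3,2,2,2,2,1,1,1,1,0,0,1,4,0,1,2]
Step 12: delete dmg at [0, 9, 22] -> counters=[1,2,1,1,0,0,1,0,0,2,3,2,2,2,2,1,1,1,1,0,0,1,3,0,1,2]
Step 13: delete pd at [1, 10, 14] -> counters=[1,1,1,1,0,0,1,0,0,2,2,2,2,2,1,1,1,1,1,0,0,1,3,0,1,2]
Step 14: delete gjr at [12, 13, 18] -> counters=[1,1,1,1,0,0,1,0,0,2,2,2,1,1,1,1,1,1,0,0,0,1,3,0,1,2]
Step 15: insert gjr at [12, 13, 18] -> counters=[1,1,1,1,0,0,1,0,0,2,2,2,2,2,1,1,1,1,1,0,0,1,3,0,1,2]
Final counters=[1,1,1,1,0,0,1,0,0,2,2,2,2,2,1,1,1,1,1,0,0,1,3,0,1,2] -> counters[9]=2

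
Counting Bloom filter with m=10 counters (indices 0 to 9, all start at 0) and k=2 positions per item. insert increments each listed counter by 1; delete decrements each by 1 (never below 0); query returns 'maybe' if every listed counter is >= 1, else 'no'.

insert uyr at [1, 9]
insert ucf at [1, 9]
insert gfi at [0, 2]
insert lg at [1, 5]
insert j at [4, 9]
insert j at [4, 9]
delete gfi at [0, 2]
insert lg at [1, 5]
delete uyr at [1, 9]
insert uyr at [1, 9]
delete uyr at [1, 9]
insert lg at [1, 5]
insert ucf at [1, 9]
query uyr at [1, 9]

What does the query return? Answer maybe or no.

Step 1: insert uyr at [1, 9] -> counters=[0,1,0,0,0,0,0,0,0,1]
Step 2: insert ucf at [1, 9] -> counters=[0,2,0,0,0,0,0,0,0,2]
Step 3: insert gfi at [0, 2] -> counters=[1,2,1,0,0,0,0,0,0,2]
Step 4: insert lg at [1, 5] -> counters=[1,3,1,0,0,1,0,0,0,2]
Step 5: insert j at [4, 9] -> counters=[1,3,1,0,1,1,0,0,0,3]
Step 6: insert j at [4, 9] -> counters=[1,3,1,0,2,1,0,0,0,4]
Step 7: delete gfi at [0, 2] -> counters=[0,3,0,0,2,1,0,0,0,4]
Step 8: insert lg at [1, 5] -> counters=[0,4,0,0,2,2,0,0,0,4]
Step 9: delete uyr at [1, 9] -> counters=[0,3,0,0,2,2,0,0,0,3]
Step 10: insert uyr at [1, 9] -> counters=[0,4,0,0,2,2,0,0,0,4]
Step 11: delete uyr at [1, 9] -> counters=[0,3,0,0,2,2,0,0,0,3]
Step 12: insert lg at [1, 5] -> counters=[0,4,0,0,2,3,0,0,0,3]
Step 13: insert ucf at [1, 9] -> counters=[0,5,0,0,2,3,0,0,0,4]
Query uyr: check counters[1]=5 counters[9]=4 -> maybe

Answer: maybe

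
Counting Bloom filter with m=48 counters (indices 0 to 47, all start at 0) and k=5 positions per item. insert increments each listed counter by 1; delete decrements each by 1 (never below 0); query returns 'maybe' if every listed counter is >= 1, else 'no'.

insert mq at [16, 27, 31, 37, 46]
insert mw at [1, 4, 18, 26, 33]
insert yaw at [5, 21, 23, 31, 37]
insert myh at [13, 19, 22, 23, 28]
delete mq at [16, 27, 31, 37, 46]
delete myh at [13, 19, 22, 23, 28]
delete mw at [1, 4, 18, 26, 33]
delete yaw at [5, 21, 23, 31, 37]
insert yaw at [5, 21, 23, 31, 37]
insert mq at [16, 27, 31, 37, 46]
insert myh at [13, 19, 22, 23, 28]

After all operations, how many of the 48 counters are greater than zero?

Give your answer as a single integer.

Step 1: insert mq at [16, 27, 31, 37, 46] -> counters=[0,0,0,0,0,0,0,0,0,0,0,0,0,0,0,0,1,0,0,0,0,0,0,0,0,0,0,1,0,0,0,1,0,0,0,0,0,1,0,0,0,0,0,0,0,0,1,0]
Step 2: insert mw at [1, 4, 18, 26, 33] -> counters=[0,1,0,0,1,0,0,0,0,0,0,0,0,0,0,0,1,0,1,0,0,0,0,0,0,0,1,1,0,0,0,1,0,1,0,0,0,1,0,0,0,0,0,0,0,0,1,0]
Step 3: insert yaw at [5, 21, 23, 31, 37] -> counters=[0,1,0,0,1,1,0,0,0,0,0,0,0,0,0,0,1,0,1,0,0,1,0,1,0,0,1,1,0,0,0,2,0,1,0,0,0,2,0,0,0,0,0,0,0,0,1,0]
Step 4: insert myh at [13, 19, 22, 23, 28] -> counters=[0,1,0,0,1,1,0,0,0,0,0,0,0,1,0,0,1,0,1,1,0,1,1,2,0,0,1,1,1,0,0,2,0,1,0,0,0,2,0,0,0,0,0,0,0,0,1,0]
Step 5: delete mq at [16, 27, 31, 37, 46] -> counters=[0,1,0,0,1,1,0,0,0,0,0,0,0,1,0,0,0,0,1,1,0,1,1,2,0,0,1,0,1,0,0,1,0,1,0,0,0,1,0,0,0,0,0,0,0,0,0,0]
Step 6: delete myh at [13, 19, 22, 23, 28] -> counters=[0,1,0,0,1,1,0,0,0,0,0,0,0,0,0,0,0,0,1,0,0,1,0,1,0,0,1,0,0,0,0,1,0,1,0,0,0,1,0,0,0,0,0,0,0,0,0,0]
Step 7: delete mw at [1, 4, 18, 26, 33] -> counters=[0,0,0,0,0,1,0,0,0,0,0,0,0,0,0,0,0,0,0,0,0,1,0,1,0,0,0,0,0,0,0,1,0,0,0,0,0,1,0,0,0,0,0,0,0,0,0,0]
Step 8: delete yaw at [5, 21, 23, 31, 37] -> counters=[0,0,0,0,0,0,0,0,0,0,0,0,0,0,0,0,0,0,0,0,0,0,0,0,0,0,0,0,0,0,0,0,0,0,0,0,0,0,0,0,0,0,0,0,0,0,0,0]
Step 9: insert yaw at [5, 21, 23, 31, 37] -> counters=[0,0,0,0,0,1,0,0,0,0,0,0,0,0,0,0,0,0,0,0,0,1,0,1,0,0,0,0,0,0,0,1,0,0,0,0,0,1,0,0,0,0,0,0,0,0,0,0]
Step 10: insert mq at [16, 27, 31, 37, 46] -> counters=[0,0,0,0,0,1,0,0,0,0,0,0,0,0,0,0,1,0,0,0,0,1,0,1,0,0,0,1,0,0,0,2,0,0,0,0,0,2,0,0,0,0,0,0,0,0,1,0]
Step 11: insert myh at [13, 19, 22, 23, 28] -> counters=[0,0,0,0,0,1,0,0,0,0,0,0,0,1,0,0,1,0,0,1,0,1,1,2,0,0,0,1,1,0,0,2,0,0,0,0,0,2,0,0,0,0,0,0,0,0,1,0]
Final counters=[0,0,0,0,0,1,0,0,0,0,0,0,0,1,0,0,1,0,0,1,0,1,1,2,0,0,0,1,1,0,0,2,0,0,0,0,0,2,0,0,0,0,0,0,0,0,1,0] -> 12 nonzero

Answer: 12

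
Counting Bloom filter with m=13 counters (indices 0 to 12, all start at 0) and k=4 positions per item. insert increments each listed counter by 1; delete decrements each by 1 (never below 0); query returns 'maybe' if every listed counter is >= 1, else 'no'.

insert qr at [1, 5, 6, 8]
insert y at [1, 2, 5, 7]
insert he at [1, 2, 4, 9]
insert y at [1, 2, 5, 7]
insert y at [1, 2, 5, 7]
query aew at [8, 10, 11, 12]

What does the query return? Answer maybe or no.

Step 1: insert qr at [1, 5, 6, 8] -> counters=[0,1,0,0,0,1,1,0,1,0,0,0,0]
Step 2: insert y at [1, 2, 5, 7] -> counters=[0,2,1,0,0,2,1,1,1,0,0,0,0]
Step 3: insert he at [1, 2, 4, 9] -> counters=[0,3,2,0,1,2,1,1,1,1,0,0,0]
Step 4: insert y at [1, 2, 5, 7] -> counters=[0,4,3,0,1,3,1,2,1,1,0,0,0]
Step 5: insert y at [1, 2, 5, 7] -> counters=[0,5,4,0,1,4,1,3,1,1,0,0,0]
Query aew: check counters[8]=1 counters[10]=0 counters[11]=0 counters[12]=0 -> no

Answer: no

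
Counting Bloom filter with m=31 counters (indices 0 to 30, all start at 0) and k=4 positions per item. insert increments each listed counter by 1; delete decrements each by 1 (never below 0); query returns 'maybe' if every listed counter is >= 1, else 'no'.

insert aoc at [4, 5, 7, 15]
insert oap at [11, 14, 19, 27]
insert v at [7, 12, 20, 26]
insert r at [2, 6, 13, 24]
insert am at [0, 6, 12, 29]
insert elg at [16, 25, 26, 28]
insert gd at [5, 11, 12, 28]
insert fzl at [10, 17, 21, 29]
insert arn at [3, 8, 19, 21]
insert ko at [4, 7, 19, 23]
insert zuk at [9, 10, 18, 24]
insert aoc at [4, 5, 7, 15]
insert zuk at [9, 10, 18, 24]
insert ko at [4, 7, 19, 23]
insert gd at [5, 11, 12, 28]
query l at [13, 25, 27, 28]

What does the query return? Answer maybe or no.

Answer: maybe

Derivation:
Step 1: insert aoc at [4, 5, 7, 15] -> counters=[0,0,0,0,1,1,0,1,0,0,0,0,0,0,0,1,0,0,0,0,0,0,0,0,0,0,0,0,0,0,0]
Step 2: insert oap at [11, 14, 19, 27] -> counters=[0,0,0,0,1,1,0,1,0,0,0,1,0,0,1,1,0,0,0,1,0,0,0,0,0,0,0,1,0,0,0]
Step 3: insert v at [7, 12, 20, 26] -> counters=[0,0,0,0,1,1,0,2,0,0,0,1,1,0,1,1,0,0,0,1,1,0,0,0,0,0,1,1,0,0,0]
Step 4: insert r at [2, 6, 13, 24] -> counters=[0,0,1,0,1,1,1,2,0,0,0,1,1,1,1,1,0,0,0,1,1,0,0,0,1,0,1,1,0,0,0]
Step 5: insert am at [0, 6, 12, 29] -> counters=[1,0,1,0,1,1,2,2,0,0,0,1,2,1,1,1,0,0,0,1,1,0,0,0,1,0,1,1,0,1,0]
Step 6: insert elg at [16, 25, 26, 28] -> counters=[1,0,1,0,1,1,2,2,0,0,0,1,2,1,1,1,1,0,0,1,1,0,0,0,1,1,2,1,1,1,0]
Step 7: insert gd at [5, 11, 12, 28] -> counters=[1,0,1,0,1,2,2,2,0,0,0,2,3,1,1,1,1,0,0,1,1,0,0,0,1,1,2,1,2,1,0]
Step 8: insert fzl at [10, 17, 21, 29] -> counters=[1,0,1,0,1,2,2,2,0,0,1,2,3,1,1,1,1,1,0,1,1,1,0,0,1,1,2,1,2,2,0]
Step 9: insert arn at [3, 8, 19, 21] -> counters=[1,0,1,1,1,2,2,2,1,0,1,2,3,1,1,1,1,1,0,2,1,2,0,0,1,1,2,1,2,2,0]
Step 10: insert ko at [4, 7, 19, 23] -> counters=[1,0,1,1,2,2,2,3,1,0,1,2,3,1,1,1,1,1,0,3,1,2,0,1,1,1,2,1,2,2,0]
Step 11: insert zuk at [9, 10, 18, 24] -> counters=[1,0,1,1,2,2,2,3,1,1,2,2,3,1,1,1,1,1,1,3,1,2,0,1,2,1,2,1,2,2,0]
Step 12: insert aoc at [4, 5, 7, 15] -> counters=[1,0,1,1,3,3,2,4,1,1,2,2,3,1,1,2,1,1,1,3,1,2,0,1,2,1,2,1,2,2,0]
Step 13: insert zuk at [9, 10, 18, 24] -> counters=[1,0,1,1,3,3,2,4,1,2,3,2,3,1,1,2,1,1,2,3,1,2,0,1,3,1,2,1,2,2,0]
Step 14: insert ko at [4, 7, 19, 23] -> counters=[1,0,1,1,4,3,2,5,1,2,3,2,3,1,1,2,1,1,2,4,1,2,0,2,3,1,2,1,2,2,0]
Step 15: insert gd at [5, 11, 12, 28] -> counters=[1,0,1,1,4,4,2,5,1,2,3,3,4,1,1,2,1,1,2,4,1,2,0,2,3,1,2,1,3,2,0]
Query l: check counters[13]=1 counters[25]=1 counters[27]=1 counters[28]=3 -> maybe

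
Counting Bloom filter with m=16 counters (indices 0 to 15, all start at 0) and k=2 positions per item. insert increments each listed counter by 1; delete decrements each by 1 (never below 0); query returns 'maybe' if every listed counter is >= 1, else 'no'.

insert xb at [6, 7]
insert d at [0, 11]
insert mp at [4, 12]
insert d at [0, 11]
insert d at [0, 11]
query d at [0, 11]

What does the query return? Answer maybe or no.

Answer: maybe

Derivation:
Step 1: insert xb at [6, 7] -> counters=[0,0,0,0,0,0,1,1,0,0,0,0,0,0,0,0]
Step 2: insert d at [0, 11] -> counters=[1,0,0,0,0,0,1,1,0,0,0,1,0,0,0,0]
Step 3: insert mp at [4, 12] -> counters=[1,0,0,0,1,0,1,1,0,0,0,1,1,0,0,0]
Step 4: insert d at [0, 11] -> counters=[2,0,0,0,1,0,1,1,0,0,0,2,1,0,0,0]
Step 5: insert d at [0, 11] -> counters=[3,0,0,0,1,0,1,1,0,0,0,3,1,0,0,0]
Query d: check counters[0]=3 counters[11]=3 -> maybe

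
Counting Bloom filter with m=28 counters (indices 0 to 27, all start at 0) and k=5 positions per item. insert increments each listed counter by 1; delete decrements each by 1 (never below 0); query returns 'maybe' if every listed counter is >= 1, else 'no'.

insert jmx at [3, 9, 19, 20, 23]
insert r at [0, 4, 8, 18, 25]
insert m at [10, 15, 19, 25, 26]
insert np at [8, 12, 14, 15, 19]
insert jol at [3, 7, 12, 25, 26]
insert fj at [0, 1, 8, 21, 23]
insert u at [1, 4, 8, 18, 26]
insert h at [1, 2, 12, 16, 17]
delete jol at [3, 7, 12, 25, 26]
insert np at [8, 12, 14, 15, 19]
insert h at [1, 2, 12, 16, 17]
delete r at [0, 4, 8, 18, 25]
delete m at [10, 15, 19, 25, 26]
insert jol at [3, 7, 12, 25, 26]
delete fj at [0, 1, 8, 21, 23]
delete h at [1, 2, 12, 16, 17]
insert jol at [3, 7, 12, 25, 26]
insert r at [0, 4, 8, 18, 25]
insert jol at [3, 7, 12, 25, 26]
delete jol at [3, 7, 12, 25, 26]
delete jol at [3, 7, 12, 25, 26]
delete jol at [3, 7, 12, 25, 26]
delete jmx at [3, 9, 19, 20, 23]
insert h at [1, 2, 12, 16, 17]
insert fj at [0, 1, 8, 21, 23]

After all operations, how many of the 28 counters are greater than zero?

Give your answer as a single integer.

Answer: 16

Derivation:
Step 1: insert jmx at [3, 9, 19, 20, 23] -> counters=[0,0,0,1,0,0,0,0,0,1,0,0,0,0,0,0,0,0,0,1,1,0,0,1,0,0,0,0]
Step 2: insert r at [0, 4, 8, 18, 25] -> counters=[1,0,0,1,1,0,0,0,1,1,0,0,0,0,0,0,0,0,1,1,1,0,0,1,0,1,0,0]
Step 3: insert m at [10, 15, 19, 25, 26] -> counters=[1,0,0,1,1,0,0,0,1,1,1,0,0,0,0,1,0,0,1,2,1,0,0,1,0,2,1,0]
Step 4: insert np at [8, 12, 14, 15, 19] -> counters=[1,0,0,1,1,0,0,0,2,1,1,0,1,0,1,2,0,0,1,3,1,0,0,1,0,2,1,0]
Step 5: insert jol at [3, 7, 12, 25, 26] -> counters=[1,0,0,2,1,0,0,1,2,1,1,0,2,0,1,2,0,0,1,3,1,0,0,1,0,3,2,0]
Step 6: insert fj at [0, 1, 8, 21, 23] -> counters=[2,1,0,2,1,0,0,1,3,1,1,0,2,0,1,2,0,0,1,3,1,1,0,2,0,3,2,0]
Step 7: insert u at [1, 4, 8, 18, 26] -> counters=[2,2,0,2,2,0,0,1,4,1,1,0,2,0,1,2,0,0,2,3,1,1,0,2,0,3,3,0]
Step 8: insert h at [1, 2, 12, 16, 17] -> counters=[2,3,1,2,2,0,0,1,4,1,1,0,3,0,1,2,1,1,2,3,1,1,0,2,0,3,3,0]
Step 9: delete jol at [3, 7, 12, 25, 26] -> counters=[2,3,1,1,2,0,0,0,4,1,1,0,2,0,1,2,1,1,2,3,1,1,0,2,0,2,2,0]
Step 10: insert np at [8, 12, 14, 15, 19] -> counters=[2,3,1,1,2,0,0,0,5,1,1,0,3,0,2,3,1,1,2,4,1,1,0,2,0,2,2,0]
Step 11: insert h at [1, 2, 12, 16, 17] -> counters=[2,4,2,1,2,0,0,0,5,1,1,0,4,0,2,3,2,2,2,4,1,1,0,2,0,2,2,0]
Step 12: delete r at [0, 4, 8, 18, 25] -> counters=[1,4,2,1,1,0,0,0,4,1,1,0,4,0,2,3,2,2,1,4,1,1,0,2,0,1,2,0]
Step 13: delete m at [10, 15, 19, 25, 26] -> counters=[1,4,2,1,1,0,0,0,4,1,0,0,4,0,2,2,2,2,1,3,1,1,0,2,0,0,1,0]
Step 14: insert jol at [3, 7, 12, 25, 26] -> counters=[1,4,2,2,1,0,0,1,4,1,0,0,5,0,2,2,2,2,1,3,1,1,0,2,0,1,2,0]
Step 15: delete fj at [0, 1, 8, 21, 23] -> counters=[0,3,2,2,1,0,0,1,3,1,0,0,5,0,2,2,2,2,1,3,1,0,0,1,0,1,2,0]
Step 16: delete h at [1, 2, 12, 16, 17] -> counters=[0,2,1,2,1,0,0,1,3,1,0,0,4,0,2,2,1,1,1,3,1,0,0,1,0,1,2,0]
Step 17: insert jol at [3, 7, 12, 25, 26] -> counters=[0,2,1,3,1,0,0,2,3,1,0,0,5,0,2,2,1,1,1,3,1,0,0,1,0,2,3,0]
Step 18: insert r at [0, 4, 8, 18, 25] -> counters=[1,2,1,3,2,0,0,2,4,1,0,0,5,0,2,2,1,1,2,3,1,0,0,1,0,3,3,0]
Step 19: insert jol at [3, 7, 12, 25, 26] -> counters=[1,2,1,4,2,0,0,3,4,1,0,0,6,0,2,2,1,1,2,3,1,0,0,1,0,4,4,0]
Step 20: delete jol at [3, 7, 12, 25, 26] -> counters=[1,2,1,3,2,0,0,2,4,1,0,0,5,0,2,2,1,1,2,3,1,0,0,1,0,3,3,0]
Step 21: delete jol at [3, 7, 12, 25, 26] -> counters=[1,2,1,2,2,0,0,1,4,1,0,0,4,0,2,2,1,1,2,3,1,0,0,1,0,2,2,0]
Step 22: delete jol at [3, 7, 12, 25, 26] -> counters=[1,2,1,1,2,0,0,0,4,1,0,0,3,0,2,2,1,1,2,3,1,0,0,1,0,1,1,0]
Step 23: delete jmx at [3, 9, 19, 20, 23] -> counters=[1,2,1,0,2,0,0,0,4,0,0,0,3,0,2,2,1,1,2,2,0,0,0,0,0,1,1,0]
Step 24: insert h at [1, 2, 12, 16, 17] -> counters=[1,3,2,0,2,0,0,0,4,0,0,0,4,0,2,2,2,2,2,2,0,0,0,0,0,1,1,0]
Step 25: insert fj at [0, 1, 8, 21, 23] -> counters=[2,4,2,0,2,0,0,0,5,0,0,0,4,0,2,2,2,2,2,2,0,1,0,1,0,1,1,0]
Final counters=[2,4,2,0,2,0,0,0,5,0,0,0,4,0,2,2,2,2,2,2,0,1,0,1,0,1,1,0] -> 16 nonzero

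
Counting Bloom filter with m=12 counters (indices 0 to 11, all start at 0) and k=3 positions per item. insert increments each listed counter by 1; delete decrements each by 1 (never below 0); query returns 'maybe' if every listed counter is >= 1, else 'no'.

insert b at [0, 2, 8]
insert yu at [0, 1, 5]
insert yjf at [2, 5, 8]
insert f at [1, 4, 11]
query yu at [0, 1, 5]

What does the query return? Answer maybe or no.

Step 1: insert b at [0, 2, 8] -> counters=[1,0,1,0,0,0,0,0,1,0,0,0]
Step 2: insert yu at [0, 1, 5] -> counters=[2,1,1,0,0,1,0,0,1,0,0,0]
Step 3: insert yjf at [2, 5, 8] -> counters=[2,1,2,0,0,2,0,0,2,0,0,0]
Step 4: insert f at [1, 4, 11] -> counters=[2,2,2,0,1,2,0,0,2,0,0,1]
Query yu: check counters[0]=2 counters[1]=2 counters[5]=2 -> maybe

Answer: maybe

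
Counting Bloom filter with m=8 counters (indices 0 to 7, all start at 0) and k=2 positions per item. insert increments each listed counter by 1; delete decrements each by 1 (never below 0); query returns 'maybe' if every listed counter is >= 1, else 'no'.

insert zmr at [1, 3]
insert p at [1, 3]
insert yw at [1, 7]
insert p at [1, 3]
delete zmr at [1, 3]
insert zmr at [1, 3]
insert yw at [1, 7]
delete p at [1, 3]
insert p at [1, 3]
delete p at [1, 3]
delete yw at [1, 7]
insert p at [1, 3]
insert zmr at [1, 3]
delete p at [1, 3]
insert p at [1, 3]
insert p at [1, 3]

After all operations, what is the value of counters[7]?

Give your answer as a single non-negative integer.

Answer: 1

Derivation:
Step 1: insert zmr at [1, 3] -> counters=[0,1,0,1,0,0,0,0]
Step 2: insert p at [1, 3] -> counters=[0,2,0,2,0,0,0,0]
Step 3: insert yw at [1, 7] -> counters=[0,3,0,2,0,0,0,1]
Step 4: insert p at [1, 3] -> counters=[0,4,0,3,0,0,0,1]
Step 5: delete zmr at [1, 3] -> counters=[0,3,0,2,0,0,0,1]
Step 6: insert zmr at [1, 3] -> counters=[0,4,0,3,0,0,0,1]
Step 7: insert yw at [1, 7] -> counters=[0,5,0,3,0,0,0,2]
Step 8: delete p at [1, 3] -> counters=[0,4,0,2,0,0,0,2]
Step 9: insert p at [1, 3] -> counters=[0,5,0,3,0,0,0,2]
Step 10: delete p at [1, 3] -> counters=[0,4,0,2,0,0,0,2]
Step 11: delete yw at [1, 7] -> counters=[0,3,0,2,0,0,0,1]
Step 12: insert p at [1, 3] -> counters=[0,4,0,3,0,0,0,1]
Step 13: insert zmr at [1, 3] -> counters=[0,5,0,4,0,0,0,1]
Step 14: delete p at [1, 3] -> counters=[0,4,0,3,0,0,0,1]
Step 15: insert p at [1, 3] -> counters=[0,5,0,4,0,0,0,1]
Step 16: insert p at [1, 3] -> counters=[0,6,0,5,0,0,0,1]
Final counters=[0,6,0,5,0,0,0,1] -> counters[7]=1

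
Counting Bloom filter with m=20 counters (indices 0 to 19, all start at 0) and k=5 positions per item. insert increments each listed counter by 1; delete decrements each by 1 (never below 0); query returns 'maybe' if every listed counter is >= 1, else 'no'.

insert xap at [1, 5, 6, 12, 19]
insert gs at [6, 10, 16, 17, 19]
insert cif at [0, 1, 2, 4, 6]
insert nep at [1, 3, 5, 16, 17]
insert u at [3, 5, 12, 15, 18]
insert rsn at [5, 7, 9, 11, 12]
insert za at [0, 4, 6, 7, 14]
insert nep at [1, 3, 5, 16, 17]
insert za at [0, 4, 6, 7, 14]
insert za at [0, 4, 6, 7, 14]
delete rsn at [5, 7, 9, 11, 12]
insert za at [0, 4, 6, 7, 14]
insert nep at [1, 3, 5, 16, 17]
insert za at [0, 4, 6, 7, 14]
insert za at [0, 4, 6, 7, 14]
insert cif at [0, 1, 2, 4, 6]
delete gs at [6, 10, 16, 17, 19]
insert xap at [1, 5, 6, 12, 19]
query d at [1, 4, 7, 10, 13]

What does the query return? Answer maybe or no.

Answer: no

Derivation:
Step 1: insert xap at [1, 5, 6, 12, 19] -> counters=[0,1,0,0,0,1,1,0,0,0,0,0,1,0,0,0,0,0,0,1]
Step 2: insert gs at [6, 10, 16, 17, 19] -> counters=[0,1,0,0,0,1,2,0,0,0,1,0,1,0,0,0,1,1,0,2]
Step 3: insert cif at [0, 1, 2, 4, 6] -> counters=[1,2,1,0,1,1,3,0,0,0,1,0,1,0,0,0,1,1,0,2]
Step 4: insert nep at [1, 3, 5, 16, 17] -> counters=[1,3,1,1,1,2,3,0,0,0,1,0,1,0,0,0,2,2,0,2]
Step 5: insert u at [3, 5, 12, 15, 18] -> counters=[1,3,1,2,1,3,3,0,0,0,1,0,2,0,0,1,2,2,1,2]
Step 6: insert rsn at [5, 7, 9, 11, 12] -> counters=[1,3,1,2,1,4,3,1,0,1,1,1,3,0,0,1,2,2,1,2]
Step 7: insert za at [0, 4, 6, 7, 14] -> counters=[2,3,1,2,2,4,4,2,0,1,1,1,3,0,1,1,2,2,1,2]
Step 8: insert nep at [1, 3, 5, 16, 17] -> counters=[2,4,1,3,2,5,4,2,0,1,1,1,3,0,1,1,3,3,1,2]
Step 9: insert za at [0, 4, 6, 7, 14] -> counters=[3,4,1,3,3,5,5,3,0,1,1,1,3,0,2,1,3,3,1,2]
Step 10: insert za at [0, 4, 6, 7, 14] -> counters=[4,4,1,3,4,5,6,4,0,1,1,1,3,0,3,1,3,3,1,2]
Step 11: delete rsn at [5, 7, 9, 11, 12] -> counters=[4,4,1,3,4,4,6,3,0,0,1,0,2,0,3,1,3,3,1,2]
Step 12: insert za at [0, 4, 6, 7, 14] -> counters=[5,4,1,3,5,4,7,4,0,0,1,0,2,0,4,1,3,3,1,2]
Step 13: insert nep at [1, 3, 5, 16, 17] -> counters=[5,5,1,4,5,5,7,4,0,0,1,0,2,0,4,1,4,4,1,2]
Step 14: insert za at [0, 4, 6, 7, 14] -> counters=[6,5,1,4,6,5,8,5,0,0,1,0,2,0,5,1,4,4,1,2]
Step 15: insert za at [0, 4, 6, 7, 14] -> counters=[7,5,1,4,7,5,9,6,0,0,1,0,2,0,6,1,4,4,1,2]
Step 16: insert cif at [0, 1, 2, 4, 6] -> counters=[8,6,2,4,8,5,10,6,0,0,1,0,2,0,6,1,4,4,1,2]
Step 17: delete gs at [6, 10, 16, 17, 19] -> counters=[8,6,2,4,8,5,9,6,0,0,0,0,2,0,6,1,3,3,1,1]
Step 18: insert xap at [1, 5, 6, 12, 19] -> counters=[8,7,2,4,8,6,10,6,0,0,0,0,3,0,6,1,3,3,1,2]
Query d: check counters[1]=7 counters[4]=8 counters[7]=6 counters[10]=0 counters[13]=0 -> no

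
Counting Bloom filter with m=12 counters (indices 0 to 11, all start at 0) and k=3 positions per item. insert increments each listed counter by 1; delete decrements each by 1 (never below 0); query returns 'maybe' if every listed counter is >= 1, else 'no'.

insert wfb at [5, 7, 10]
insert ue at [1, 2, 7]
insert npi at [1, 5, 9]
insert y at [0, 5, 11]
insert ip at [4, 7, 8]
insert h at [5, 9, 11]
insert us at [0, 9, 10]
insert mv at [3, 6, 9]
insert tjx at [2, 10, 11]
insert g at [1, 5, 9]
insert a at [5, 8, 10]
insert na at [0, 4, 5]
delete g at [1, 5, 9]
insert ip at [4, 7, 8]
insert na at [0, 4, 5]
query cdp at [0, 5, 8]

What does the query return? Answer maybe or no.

Answer: maybe

Derivation:
Step 1: insert wfb at [5, 7, 10] -> counters=[0,0,0,0,0,1,0,1,0,0,1,0]
Step 2: insert ue at [1, 2, 7] -> counters=[0,1,1,0,0,1,0,2,0,0,1,0]
Step 3: insert npi at [1, 5, 9] -> counters=[0,2,1,0,0,2,0,2,0,1,1,0]
Step 4: insert y at [0, 5, 11] -> counters=[1,2,1,0,0,3,0,2,0,1,1,1]
Step 5: insert ip at [4, 7, 8] -> counters=[1,2,1,0,1,3,0,3,1,1,1,1]
Step 6: insert h at [5, 9, 11] -> counters=[1,2,1,0,1,4,0,3,1,2,1,2]
Step 7: insert us at [0, 9, 10] -> counters=[2,2,1,0,1,4,0,3,1,3,2,2]
Step 8: insert mv at [3, 6, 9] -> counters=[2,2,1,1,1,4,1,3,1,4,2,2]
Step 9: insert tjx at [2, 10, 11] -> counters=[2,2,2,1,1,4,1,3,1,4,3,3]
Step 10: insert g at [1, 5, 9] -> counters=[2,3,2,1,1,5,1,3,1,5,3,3]
Step 11: insert a at [5, 8, 10] -> counters=[2,3,2,1,1,6,1,3,2,5,4,3]
Step 12: insert na at [0, 4, 5] -> counters=[3,3,2,1,2,7,1,3,2,5,4,3]
Step 13: delete g at [1, 5, 9] -> counters=[3,2,2,1,2,6,1,3,2,4,4,3]
Step 14: insert ip at [4, 7, 8] -> counters=[3,2,2,1,3,6,1,4,3,4,4,3]
Step 15: insert na at [0, 4, 5] -> counters=[4,2,2,1,4,7,1,4,3,4,4,3]
Query cdp: check counters[0]=4 counters[5]=7 counters[8]=3 -> maybe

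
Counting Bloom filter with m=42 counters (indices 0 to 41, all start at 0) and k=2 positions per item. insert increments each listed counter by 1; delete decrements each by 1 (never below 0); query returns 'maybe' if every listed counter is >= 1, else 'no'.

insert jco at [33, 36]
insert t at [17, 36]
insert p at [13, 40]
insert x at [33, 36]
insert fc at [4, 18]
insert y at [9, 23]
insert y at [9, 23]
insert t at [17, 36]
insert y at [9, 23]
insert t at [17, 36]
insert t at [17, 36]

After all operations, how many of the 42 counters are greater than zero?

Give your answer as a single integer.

Answer: 9

Derivation:
Step 1: insert jco at [33, 36] -> counters=[0,0,0,0,0,0,0,0,0,0,0,0,0,0,0,0,0,0,0,0,0,0,0,0,0,0,0,0,0,0,0,0,0,1,0,0,1,0,0,0,0,0]
Step 2: insert t at [17, 36] -> counters=[0,0,0,0,0,0,0,0,0,0,0,0,0,0,0,0,0,1,0,0,0,0,0,0,0,0,0,0,0,0,0,0,0,1,0,0,2,0,0,0,0,0]
Step 3: insert p at [13, 40] -> counters=[0,0,0,0,0,0,0,0,0,0,0,0,0,1,0,0,0,1,0,0,0,0,0,0,0,0,0,0,0,0,0,0,0,1,0,0,2,0,0,0,1,0]
Step 4: insert x at [33, 36] -> counters=[0,0,0,0,0,0,0,0,0,0,0,0,0,1,0,0,0,1,0,0,0,0,0,0,0,0,0,0,0,0,0,0,0,2,0,0,3,0,0,0,1,0]
Step 5: insert fc at [4, 18] -> counters=[0,0,0,0,1,0,0,0,0,0,0,0,0,1,0,0,0,1,1,0,0,0,0,0,0,0,0,0,0,0,0,0,0,2,0,0,3,0,0,0,1,0]
Step 6: insert y at [9, 23] -> counters=[0,0,0,0,1,0,0,0,0,1,0,0,0,1,0,0,0,1,1,0,0,0,0,1,0,0,0,0,0,0,0,0,0,2,0,0,3,0,0,0,1,0]
Step 7: insert y at [9, 23] -> counters=[0,0,0,0,1,0,0,0,0,2,0,0,0,1,0,0,0,1,1,0,0,0,0,2,0,0,0,0,0,0,0,0,0,2,0,0,3,0,0,0,1,0]
Step 8: insert t at [17, 36] -> counters=[0,0,0,0,1,0,0,0,0,2,0,0,0,1,0,0,0,2,1,0,0,0,0,2,0,0,0,0,0,0,0,0,0,2,0,0,4,0,0,0,1,0]
Step 9: insert y at [9, 23] -> counters=[0,0,0,0,1,0,0,0,0,3,0,0,0,1,0,0,0,2,1,0,0,0,0,3,0,0,0,0,0,0,0,0,0,2,0,0,4,0,0,0,1,0]
Step 10: insert t at [17, 36] -> counters=[0,0,0,0,1,0,0,0,0,3,0,0,0,1,0,0,0,3,1,0,0,0,0,3,0,0,0,0,0,0,0,0,0,2,0,0,5,0,0,0,1,0]
Step 11: insert t at [17, 36] -> counters=[0,0,0,0,1,0,0,0,0,3,0,0,0,1,0,0,0,4,1,0,0,0,0,3,0,0,0,0,0,0,0,0,0,2,0,0,6,0,0,0,1,0]
Final counters=[0,0,0,0,1,0,0,0,0,3,0,0,0,1,0,0,0,4,1,0,0,0,0,3,0,0,0,0,0,0,0,0,0,2,0,0,6,0,0,0,1,0] -> 9 nonzero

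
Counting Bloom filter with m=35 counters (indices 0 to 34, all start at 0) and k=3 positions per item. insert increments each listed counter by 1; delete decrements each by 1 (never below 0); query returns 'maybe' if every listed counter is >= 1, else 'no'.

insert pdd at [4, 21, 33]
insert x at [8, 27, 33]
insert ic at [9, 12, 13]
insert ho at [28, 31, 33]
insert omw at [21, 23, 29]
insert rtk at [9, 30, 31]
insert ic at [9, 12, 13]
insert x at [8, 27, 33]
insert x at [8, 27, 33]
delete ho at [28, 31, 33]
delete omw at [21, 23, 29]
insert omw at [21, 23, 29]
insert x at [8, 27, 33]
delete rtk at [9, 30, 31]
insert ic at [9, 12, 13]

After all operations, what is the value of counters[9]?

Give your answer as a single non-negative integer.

Answer: 3

Derivation:
Step 1: insert pdd at [4, 21, 33] -> counters=[0,0,0,0,1,0,0,0,0,0,0,0,0,0,0,0,0,0,0,0,0,1,0,0,0,0,0,0,0,0,0,0,0,1,0]
Step 2: insert x at [8, 27, 33] -> counters=[0,0,0,0,1,0,0,0,1,0,0,0,0,0,0,0,0,0,0,0,0,1,0,0,0,0,0,1,0,0,0,0,0,2,0]
Step 3: insert ic at [9, 12, 13] -> counters=[0,0,0,0,1,0,0,0,1,1,0,0,1,1,0,0,0,0,0,0,0,1,0,0,0,0,0,1,0,0,0,0,0,2,0]
Step 4: insert ho at [28, 31, 33] -> counters=[0,0,0,0,1,0,0,0,1,1,0,0,1,1,0,0,0,0,0,0,0,1,0,0,0,0,0,1,1,0,0,1,0,3,0]
Step 5: insert omw at [21, 23, 29] -> counters=[0,0,0,0,1,0,0,0,1,1,0,0,1,1,0,0,0,0,0,0,0,2,0,1,0,0,0,1,1,1,0,1,0,3,0]
Step 6: insert rtk at [9, 30, 31] -> counters=[0,0,0,0,1,0,0,0,1,2,0,0,1,1,0,0,0,0,0,0,0,2,0,1,0,0,0,1,1,1,1,2,0,3,0]
Step 7: insert ic at [9, 12, 13] -> counters=[0,0,0,0,1,0,0,0,1,3,0,0,2,2,0,0,0,0,0,0,0,2,0,1,0,0,0,1,1,1,1,2,0,3,0]
Step 8: insert x at [8, 27, 33] -> counters=[0,0,0,0,1,0,0,0,2,3,0,0,2,2,0,0,0,0,0,0,0,2,0,1,0,0,0,2,1,1,1,2,0,4,0]
Step 9: insert x at [8, 27, 33] -> counters=[0,0,0,0,1,0,0,0,3,3,0,0,2,2,0,0,0,0,0,0,0,2,0,1,0,0,0,3,1,1,1,2,0,5,0]
Step 10: delete ho at [28, 31, 33] -> counters=[0,0,0,0,1,0,0,0,3,3,0,0,2,2,0,0,0,0,0,0,0,2,0,1,0,0,0,3,0,1,1,1,0,4,0]
Step 11: delete omw at [21, 23, 29] -> counters=[0,0,0,0,1,0,0,0,3,3,0,0,2,2,0,0,0,0,0,0,0,1,0,0,0,0,0,3,0,0,1,1,0,4,0]
Step 12: insert omw at [21, 23, 29] -> counters=[0,0,0,0,1,0,0,0,3,3,0,0,2,2,0,0,0,0,0,0,0,2,0,1,0,0,0,3,0,1,1,1,0,4,0]
Step 13: insert x at [8, 27, 33] -> counters=[0,0,0,0,1,0,0,0,4,3,0,0,2,2,0,0,0,0,0,0,0,2,0,1,0,0,0,4,0,1,1,1,0,5,0]
Step 14: delete rtk at [9, 30, 31] -> counters=[0,0,0,0,1,0,0,0,4,2,0,0,2,2,0,0,0,0,0,0,0,2,0,1,0,0,0,4,0,1,0,0,0,5,0]
Step 15: insert ic at [9, 12, 13] -> counters=[0,0,0,0,1,0,0,0,4,3,0,0,3,3,0,0,0,0,0,0,0,2,0,1,0,0,0,4,0,1,0,0,0,5,0]
Final counters=[0,0,0,0,1,0,0,0,4,3,0,0,3,3,0,0,0,0,0,0,0,2,0,1,0,0,0,4,0,1,0,0,0,5,0] -> counters[9]=3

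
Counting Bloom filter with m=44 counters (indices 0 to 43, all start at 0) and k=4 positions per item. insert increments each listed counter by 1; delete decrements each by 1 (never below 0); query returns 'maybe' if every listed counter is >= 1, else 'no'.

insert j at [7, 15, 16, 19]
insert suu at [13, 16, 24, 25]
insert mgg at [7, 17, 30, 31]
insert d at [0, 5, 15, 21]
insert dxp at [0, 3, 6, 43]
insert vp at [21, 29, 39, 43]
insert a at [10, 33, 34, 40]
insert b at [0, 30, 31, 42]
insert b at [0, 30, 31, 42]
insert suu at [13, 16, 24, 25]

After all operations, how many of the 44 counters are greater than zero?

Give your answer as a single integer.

Step 1: insert j at [7, 15, 16, 19] -> counters=[0,0,0,0,0,0,0,1,0,0,0,0,0,0,0,1,1,0,0,1,0,0,0,0,0,0,0,0,0,0,0,0,0,0,0,0,0,0,0,0,0,0,0,0]
Step 2: insert suu at [13, 16, 24, 25] -> counters=[0,0,0,0,0,0,0,1,0,0,0,0,0,1,0,1,2,0,0,1,0,0,0,0,1,1,0,0,0,0,0,0,0,0,0,0,0,0,0,0,0,0,0,0]
Step 3: insert mgg at [7, 17, 30, 31] -> counters=[0,0,0,0,0,0,0,2,0,0,0,0,0,1,0,1,2,1,0,1,0,0,0,0,1,1,0,0,0,0,1,1,0,0,0,0,0,0,0,0,0,0,0,0]
Step 4: insert d at [0, 5, 15, 21] -> counters=[1,0,0,0,0,1,0,2,0,0,0,0,0,1,0,2,2,1,0,1,0,1,0,0,1,1,0,0,0,0,1,1,0,0,0,0,0,0,0,0,0,0,0,0]
Step 5: insert dxp at [0, 3, 6, 43] -> counters=[2,0,0,1,0,1,1,2,0,0,0,0,0,1,0,2,2,1,0,1,0,1,0,0,1,1,0,0,0,0,1,1,0,0,0,0,0,0,0,0,0,0,0,1]
Step 6: insert vp at [21, 29, 39, 43] -> counters=[2,0,0,1,0,1,1,2,0,0,0,0,0,1,0,2,2,1,0,1,0,2,0,0,1,1,0,0,0,1,1,1,0,0,0,0,0,0,0,1,0,0,0,2]
Step 7: insert a at [10, 33, 34, 40] -> counters=[2,0,0,1,0,1,1,2,0,0,1,0,0,1,0,2,2,1,0,1,0,2,0,0,1,1,0,0,0,1,1,1,0,1,1,0,0,0,0,1,1,0,0,2]
Step 8: insert b at [0, 30, 31, 42] -> counters=[3,0,0,1,0,1,1,2,0,0,1,0,0,1,0,2,2,1,0,1,0,2,0,0,1,1,0,0,0,1,2,2,0,1,1,0,0,0,0,1,1,0,1,2]
Step 9: insert b at [0, 30, 31, 42] -> counters=[4,0,0,1,0,1,1,2,0,0,1,0,0,1,0,2,2,1,0,1,0,2,0,0,1,1,0,0,0,1,3,3,0,1,1,0,0,0,0,1,1,0,2,2]
Step 10: insert suu at [13, 16, 24, 25] -> counters=[4,0,0,1,0,1,1,2,0,0,1,0,0,2,0,2,3,1,0,1,0,2,0,0,2,2,0,0,0,1,3,3,0,1,1,0,0,0,0,1,1,0,2,2]
Final counters=[4,0,0,1,0,1,1,2,0,0,1,0,0,2,0,2,3,1,0,1,0,2,0,0,2,2,0,0,0,1,3,3,0,1,1,0,0,0,0,1,1,0,2,2] -> 23 nonzero

Answer: 23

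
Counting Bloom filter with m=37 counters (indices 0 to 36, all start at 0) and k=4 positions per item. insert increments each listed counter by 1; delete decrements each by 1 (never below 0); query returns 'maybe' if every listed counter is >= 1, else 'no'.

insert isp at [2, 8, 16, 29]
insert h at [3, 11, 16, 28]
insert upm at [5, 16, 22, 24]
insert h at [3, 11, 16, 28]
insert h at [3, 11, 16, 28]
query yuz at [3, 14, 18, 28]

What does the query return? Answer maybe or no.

Step 1: insert isp at [2, 8, 16, 29] -> counters=[0,0,1,0,0,0,0,0,1,0,0,0,0,0,0,0,1,0,0,0,0,0,0,0,0,0,0,0,0,1,0,0,0,0,0,0,0]
Step 2: insert h at [3, 11, 16, 28] -> counters=[0,0,1,1,0,0,0,0,1,0,0,1,0,0,0,0,2,0,0,0,0,0,0,0,0,0,0,0,1,1,0,0,0,0,0,0,0]
Step 3: insert upm at [5, 16, 22, 24] -> counters=[0,0,1,1,0,1,0,0,1,0,0,1,0,0,0,0,3,0,0,0,0,0,1,0,1,0,0,0,1,1,0,0,0,0,0,0,0]
Step 4: insert h at [3, 11, 16, 28] -> counters=[0,0,1,2,0,1,0,0,1,0,0,2,0,0,0,0,4,0,0,0,0,0,1,0,1,0,0,0,2,1,0,0,0,0,0,0,0]
Step 5: insert h at [3, 11, 16, 28] -> counters=[0,0,1,3,0,1,0,0,1,0,0,3,0,0,0,0,5,0,0,0,0,0,1,0,1,0,0,0,3,1,0,0,0,0,0,0,0]
Query yuz: check counters[3]=3 counters[14]=0 counters[18]=0 counters[28]=3 -> no

Answer: no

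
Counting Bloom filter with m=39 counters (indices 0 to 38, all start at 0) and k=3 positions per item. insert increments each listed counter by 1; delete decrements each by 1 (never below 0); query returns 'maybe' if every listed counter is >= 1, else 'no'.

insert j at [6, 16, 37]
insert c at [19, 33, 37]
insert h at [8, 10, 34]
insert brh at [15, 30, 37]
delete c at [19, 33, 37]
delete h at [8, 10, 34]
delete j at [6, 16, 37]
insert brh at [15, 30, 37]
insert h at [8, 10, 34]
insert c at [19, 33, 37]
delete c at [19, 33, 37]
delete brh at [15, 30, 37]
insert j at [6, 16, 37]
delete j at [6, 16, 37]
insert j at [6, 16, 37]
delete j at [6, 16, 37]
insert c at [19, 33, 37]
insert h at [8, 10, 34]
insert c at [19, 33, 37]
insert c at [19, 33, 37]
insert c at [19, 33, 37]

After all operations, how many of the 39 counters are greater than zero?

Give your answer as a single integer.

Answer: 8

Derivation:
Step 1: insert j at [6, 16, 37] -> counters=[0,0,0,0,0,0,1,0,0,0,0,0,0,0,0,0,1,0,0,0,0,0,0,0,0,0,0,0,0,0,0,0,0,0,0,0,0,1,0]
Step 2: insert c at [19, 33, 37] -> counters=[0,0,0,0,0,0,1,0,0,0,0,0,0,0,0,0,1,0,0,1,0,0,0,0,0,0,0,0,0,0,0,0,0,1,0,0,0,2,0]
Step 3: insert h at [8, 10, 34] -> counters=[0,0,0,0,0,0,1,0,1,0,1,0,0,0,0,0,1,0,0,1,0,0,0,0,0,0,0,0,0,0,0,0,0,1,1,0,0,2,0]
Step 4: insert brh at [15, 30, 37] -> counters=[0,0,0,0,0,0,1,0,1,0,1,0,0,0,0,1,1,0,0,1,0,0,0,0,0,0,0,0,0,0,1,0,0,1,1,0,0,3,0]
Step 5: delete c at [19, 33, 37] -> counters=[0,0,0,0,0,0,1,0,1,0,1,0,0,0,0,1,1,0,0,0,0,0,0,0,0,0,0,0,0,0,1,0,0,0,1,0,0,2,0]
Step 6: delete h at [8, 10, 34] -> counters=[0,0,0,0,0,0,1,0,0,0,0,0,0,0,0,1,1,0,0,0,0,0,0,0,0,0,0,0,0,0,1,0,0,0,0,0,0,2,0]
Step 7: delete j at [6, 16, 37] -> counters=[0,0,0,0,0,0,0,0,0,0,0,0,0,0,0,1,0,0,0,0,0,0,0,0,0,0,0,0,0,0,1,0,0,0,0,0,0,1,0]
Step 8: insert brh at [15, 30, 37] -> counters=[0,0,0,0,0,0,0,0,0,0,0,0,0,0,0,2,0,0,0,0,0,0,0,0,0,0,0,0,0,0,2,0,0,0,0,0,0,2,0]
Step 9: insert h at [8, 10, 34] -> counters=[0,0,0,0,0,0,0,0,1,0,1,0,0,0,0,2,0,0,0,0,0,0,0,0,0,0,0,0,0,0,2,0,0,0,1,0,0,2,0]
Step 10: insert c at [19, 33, 37] -> counters=[0,0,0,0,0,0,0,0,1,0,1,0,0,0,0,2,0,0,0,1,0,0,0,0,0,0,0,0,0,0,2,0,0,1,1,0,0,3,0]
Step 11: delete c at [19, 33, 37] -> counters=[0,0,0,0,0,0,0,0,1,0,1,0,0,0,0,2,0,0,0,0,0,0,0,0,0,0,0,0,0,0,2,0,0,0,1,0,0,2,0]
Step 12: delete brh at [15, 30, 37] -> counters=[0,0,0,0,0,0,0,0,1,0,1,0,0,0,0,1,0,0,0,0,0,0,0,0,0,0,0,0,0,0,1,0,0,0,1,0,0,1,0]
Step 13: insert j at [6, 16, 37] -> counters=[0,0,0,0,0,0,1,0,1,0,1,0,0,0,0,1,1,0,0,0,0,0,0,0,0,0,0,0,0,0,1,0,0,0,1,0,0,2,0]
Step 14: delete j at [6, 16, 37] -> counters=[0,0,0,0,0,0,0,0,1,0,1,0,0,0,0,1,0,0,0,0,0,0,0,0,0,0,0,0,0,0,1,0,0,0,1,0,0,1,0]
Step 15: insert j at [6, 16, 37] -> counters=[0,0,0,0,0,0,1,0,1,0,1,0,0,0,0,1,1,0,0,0,0,0,0,0,0,0,0,0,0,0,1,0,0,0,1,0,0,2,0]
Step 16: delete j at [6, 16, 37] -> counters=[0,0,0,0,0,0,0,0,1,0,1,0,0,0,0,1,0,0,0,0,0,0,0,0,0,0,0,0,0,0,1,0,0,0,1,0,0,1,0]
Step 17: insert c at [19, 33, 37] -> counters=[0,0,0,0,0,0,0,0,1,0,1,0,0,0,0,1,0,0,0,1,0,0,0,0,0,0,0,0,0,0,1,0,0,1,1,0,0,2,0]
Step 18: insert h at [8, 10, 34] -> counters=[0,0,0,0,0,0,0,0,2,0,2,0,0,0,0,1,0,0,0,1,0,0,0,0,0,0,0,0,0,0,1,0,0,1,2,0,0,2,0]
Step 19: insert c at [19, 33, 37] -> counters=[0,0,0,0,0,0,0,0,2,0,2,0,0,0,0,1,0,0,0,2,0,0,0,0,0,0,0,0,0,0,1,0,0,2,2,0,0,3,0]
Step 20: insert c at [19, 33, 37] -> counters=[0,0,0,0,0,0,0,0,2,0,2,0,0,0,0,1,0,0,0,3,0,0,0,0,0,0,0,0,0,0,1,0,0,3,2,0,0,4,0]
Step 21: insert c at [19, 33, 37] -> counters=[0,0,0,0,0,0,0,0,2,0,2,0,0,0,0,1,0,0,0,4,0,0,0,0,0,0,0,0,0,0,1,0,0,4,2,0,0,5,0]
Final counters=[0,0,0,0,0,0,0,0,2,0,2,0,0,0,0,1,0,0,0,4,0,0,0,0,0,0,0,0,0,0,1,0,0,4,2,0,0,5,0] -> 8 nonzero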